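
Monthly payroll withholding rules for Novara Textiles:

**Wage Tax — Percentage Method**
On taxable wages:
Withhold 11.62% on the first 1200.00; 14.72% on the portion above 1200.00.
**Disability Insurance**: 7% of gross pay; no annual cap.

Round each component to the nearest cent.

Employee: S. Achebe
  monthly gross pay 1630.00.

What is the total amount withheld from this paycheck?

316.84

Wage Tax: taxable = 1630.00
  139.44 + 14.72% × (1630.00 − 1200.00) = 139.44 + 14.72% × 430.00 = 202.74
Disability Insurance: 7% × 1630.00 = 114.10
Total: 202.74 + 114.10 = 316.84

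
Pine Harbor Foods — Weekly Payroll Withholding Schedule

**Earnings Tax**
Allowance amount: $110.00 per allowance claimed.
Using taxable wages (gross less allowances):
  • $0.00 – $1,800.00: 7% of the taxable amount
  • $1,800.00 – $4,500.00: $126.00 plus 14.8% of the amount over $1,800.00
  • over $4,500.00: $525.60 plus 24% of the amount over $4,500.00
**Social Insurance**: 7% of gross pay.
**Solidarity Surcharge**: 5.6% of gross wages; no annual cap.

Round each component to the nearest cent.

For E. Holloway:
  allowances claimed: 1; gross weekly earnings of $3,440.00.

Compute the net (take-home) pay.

Earnings Tax: taxable = $3,440.00 − 1×$110.00 = $3,330.00
  $126.00 + 14.8% × ($3,330.00 − $1,800.00) = $126.00 + 14.8% × $1,530.00 = $352.44
Social Insurance: 7% × $3,440.00 = $240.80
Solidarity Surcharge: 5.6% × $3,440.00 = $192.64
Total withheld: $352.44 + $240.80 + $192.64 = $785.88
Net pay: $3,440.00 − $785.88 = $2,654.12

$2,654.12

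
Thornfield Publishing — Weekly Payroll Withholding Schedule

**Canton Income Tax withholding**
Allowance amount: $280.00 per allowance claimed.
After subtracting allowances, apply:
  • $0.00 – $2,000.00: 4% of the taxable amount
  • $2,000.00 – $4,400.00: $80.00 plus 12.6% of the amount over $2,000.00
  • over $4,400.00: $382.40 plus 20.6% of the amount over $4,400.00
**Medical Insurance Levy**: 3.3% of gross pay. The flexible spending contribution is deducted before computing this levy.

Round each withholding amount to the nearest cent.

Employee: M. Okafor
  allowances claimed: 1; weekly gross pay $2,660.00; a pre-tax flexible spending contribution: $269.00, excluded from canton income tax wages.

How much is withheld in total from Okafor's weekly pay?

$172.89

Canton Income Tax: taxable = $2,660.00 − $269.00 − 1×$280.00 = $2,111.00
  $80.00 + 12.6% × ($2,111.00 − $2,000.00) = $80.00 + 12.6% × $111.00 = $93.99
Medical Insurance Levy: 3.3% × $2,391.00 = $78.90
Total: $93.99 + $78.90 = $172.89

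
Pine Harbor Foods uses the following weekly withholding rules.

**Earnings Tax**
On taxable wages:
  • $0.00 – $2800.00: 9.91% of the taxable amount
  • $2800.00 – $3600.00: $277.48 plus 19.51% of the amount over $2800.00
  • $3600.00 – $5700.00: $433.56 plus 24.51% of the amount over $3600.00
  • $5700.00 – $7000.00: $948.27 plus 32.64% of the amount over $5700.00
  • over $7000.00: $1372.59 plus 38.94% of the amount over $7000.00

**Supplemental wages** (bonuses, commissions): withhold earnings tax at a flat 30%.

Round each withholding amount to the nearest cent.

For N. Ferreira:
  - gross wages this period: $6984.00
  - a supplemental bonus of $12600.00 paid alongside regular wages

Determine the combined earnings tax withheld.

Earnings Tax: taxable = $6984.00
  $948.27 + 32.64% × ($6984.00 − $5700.00) = $948.27 + 32.64% × $1284.00 = $1367.37
Supplemental (30% flat on bonus): 30% × $12600.00 = $3780.00
Total earnings tax: $1367.37 + $3780.00 = $5147.37

$5147.37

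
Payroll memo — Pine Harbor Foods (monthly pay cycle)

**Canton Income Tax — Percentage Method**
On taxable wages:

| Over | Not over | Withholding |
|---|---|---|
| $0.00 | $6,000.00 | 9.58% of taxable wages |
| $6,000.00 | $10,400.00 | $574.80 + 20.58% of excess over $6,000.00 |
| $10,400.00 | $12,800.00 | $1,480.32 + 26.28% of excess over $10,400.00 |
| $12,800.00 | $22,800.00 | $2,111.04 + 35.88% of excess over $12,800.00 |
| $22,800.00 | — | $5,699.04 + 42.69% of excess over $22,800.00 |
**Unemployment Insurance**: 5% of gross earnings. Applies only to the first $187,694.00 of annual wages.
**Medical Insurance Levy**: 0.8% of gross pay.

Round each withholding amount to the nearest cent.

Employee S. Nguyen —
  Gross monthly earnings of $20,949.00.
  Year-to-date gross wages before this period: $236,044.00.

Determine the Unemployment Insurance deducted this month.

Unemployment Insurance: YTD $236,044.00 ≥ cap $187,694.00 → $0.00

$0.00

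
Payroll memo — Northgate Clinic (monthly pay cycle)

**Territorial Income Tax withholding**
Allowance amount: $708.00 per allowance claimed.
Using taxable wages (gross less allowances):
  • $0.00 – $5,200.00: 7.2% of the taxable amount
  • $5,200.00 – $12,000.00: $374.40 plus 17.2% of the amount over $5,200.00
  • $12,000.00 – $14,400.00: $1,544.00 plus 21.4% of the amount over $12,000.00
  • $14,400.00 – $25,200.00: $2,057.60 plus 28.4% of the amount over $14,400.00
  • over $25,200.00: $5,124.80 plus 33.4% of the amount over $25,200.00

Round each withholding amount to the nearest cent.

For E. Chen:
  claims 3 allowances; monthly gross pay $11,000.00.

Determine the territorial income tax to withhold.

Territorial Income Tax: taxable = $11,000.00 − 3×$708.00 = $8,876.00
  $374.40 + 17.2% × ($8,876.00 − $5,200.00) = $374.40 + 17.2% × $3,676.00 = $1,006.67

$1,006.67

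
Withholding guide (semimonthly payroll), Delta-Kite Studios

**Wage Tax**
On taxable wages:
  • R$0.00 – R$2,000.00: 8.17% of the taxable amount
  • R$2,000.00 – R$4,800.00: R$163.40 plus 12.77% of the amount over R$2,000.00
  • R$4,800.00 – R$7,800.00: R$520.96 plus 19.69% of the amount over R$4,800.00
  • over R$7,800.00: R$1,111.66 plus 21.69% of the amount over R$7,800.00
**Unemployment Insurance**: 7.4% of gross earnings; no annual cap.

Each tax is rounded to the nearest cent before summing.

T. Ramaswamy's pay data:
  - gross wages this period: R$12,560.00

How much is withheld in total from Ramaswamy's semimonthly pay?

Wage Tax: taxable = R$12,560.00
  R$1,111.66 + 21.69% × (R$12,560.00 − R$7,800.00) = R$1,111.66 + 21.69% × R$4,760.00 = R$2,144.10
Unemployment Insurance: 7.4% × R$12,560.00 = R$929.44
Total: R$2,144.10 + R$929.44 = R$3,073.54

R$3,073.54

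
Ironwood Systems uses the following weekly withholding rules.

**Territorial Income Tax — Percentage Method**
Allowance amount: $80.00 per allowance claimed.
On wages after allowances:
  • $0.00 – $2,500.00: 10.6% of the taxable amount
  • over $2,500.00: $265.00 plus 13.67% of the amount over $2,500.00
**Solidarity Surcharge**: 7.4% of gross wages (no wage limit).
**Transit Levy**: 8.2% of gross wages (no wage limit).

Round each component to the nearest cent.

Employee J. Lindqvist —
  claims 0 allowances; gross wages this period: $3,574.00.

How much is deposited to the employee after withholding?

Territorial Income Tax: taxable = $3,574.00
  $265.00 + 13.67% × ($3,574.00 − $2,500.00) = $265.00 + 13.67% × $1,074.00 = $411.82
Solidarity Surcharge: 7.4% × $3,574.00 = $264.48
Transit Levy: 8.2% × $3,574.00 = $293.07
Total withheld: $411.82 + $264.48 + $293.07 = $969.37
Net pay: $3,574.00 − $969.37 = $2,604.63

$2,604.63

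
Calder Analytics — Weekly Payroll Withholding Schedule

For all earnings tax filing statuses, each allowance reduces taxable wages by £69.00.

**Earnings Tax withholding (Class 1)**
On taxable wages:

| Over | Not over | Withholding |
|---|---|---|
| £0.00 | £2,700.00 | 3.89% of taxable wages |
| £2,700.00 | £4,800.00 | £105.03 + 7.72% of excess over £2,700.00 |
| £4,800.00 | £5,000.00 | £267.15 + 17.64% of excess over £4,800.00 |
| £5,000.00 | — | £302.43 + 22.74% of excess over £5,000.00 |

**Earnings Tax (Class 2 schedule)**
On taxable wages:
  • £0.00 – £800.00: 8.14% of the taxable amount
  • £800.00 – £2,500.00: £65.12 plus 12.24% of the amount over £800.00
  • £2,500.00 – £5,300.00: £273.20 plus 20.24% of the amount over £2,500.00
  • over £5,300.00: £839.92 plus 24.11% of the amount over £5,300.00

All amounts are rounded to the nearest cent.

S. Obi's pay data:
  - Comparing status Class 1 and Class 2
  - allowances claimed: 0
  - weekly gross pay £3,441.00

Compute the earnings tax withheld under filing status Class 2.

Earnings Tax (Class 2): taxable = £3,441.00
  £273.20 + 20.24% × (£3,441.00 − £2,500.00) = £273.20 + 20.24% × £941.00 = £463.66

£463.66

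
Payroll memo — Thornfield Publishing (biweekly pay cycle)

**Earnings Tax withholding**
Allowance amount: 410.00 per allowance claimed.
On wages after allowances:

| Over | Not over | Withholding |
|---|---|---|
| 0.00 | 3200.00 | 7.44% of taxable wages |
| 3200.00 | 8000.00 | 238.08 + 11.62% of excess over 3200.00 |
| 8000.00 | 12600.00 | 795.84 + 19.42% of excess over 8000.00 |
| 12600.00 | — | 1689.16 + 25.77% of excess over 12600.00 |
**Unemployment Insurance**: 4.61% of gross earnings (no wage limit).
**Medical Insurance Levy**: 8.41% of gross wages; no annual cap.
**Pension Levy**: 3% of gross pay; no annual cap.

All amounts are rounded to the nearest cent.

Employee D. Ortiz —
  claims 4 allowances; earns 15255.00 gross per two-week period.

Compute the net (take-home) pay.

Earnings Tax: taxable = 15255.00 − 4×410.00 = 13615.00
  1689.16 + 25.77% × (13615.00 − 12600.00) = 1689.16 + 25.77% × 1015.00 = 1950.73
Unemployment Insurance: 4.61% × 15255.00 = 703.26
Medical Insurance Levy: 8.41% × 15255.00 = 1282.95
Pension Levy: 3% × 15255.00 = 457.65
Total withheld: 1950.73 + 703.26 + 1282.95 + 457.65 = 4394.59
Net pay: 15255.00 − 4394.59 = 10860.41

10860.41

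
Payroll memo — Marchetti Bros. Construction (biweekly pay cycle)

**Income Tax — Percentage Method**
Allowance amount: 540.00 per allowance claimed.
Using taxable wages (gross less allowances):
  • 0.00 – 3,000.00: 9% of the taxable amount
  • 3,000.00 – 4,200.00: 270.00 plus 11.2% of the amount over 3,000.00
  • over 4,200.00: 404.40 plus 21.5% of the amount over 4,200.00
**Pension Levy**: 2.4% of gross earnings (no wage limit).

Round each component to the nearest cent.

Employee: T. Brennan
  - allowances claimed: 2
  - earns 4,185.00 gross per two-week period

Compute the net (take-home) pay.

Income Tax: taxable = 4,185.00 − 2×540.00 = 3,105.00
  270.00 + 11.2% × (3,105.00 − 3,000.00) = 270.00 + 11.2% × 105.00 = 281.76
Pension Levy: 2.4% × 4,185.00 = 100.44
Total withheld: 281.76 + 100.44 = 382.20
Net pay: 4,185.00 − 382.20 = 3,802.80

3,802.80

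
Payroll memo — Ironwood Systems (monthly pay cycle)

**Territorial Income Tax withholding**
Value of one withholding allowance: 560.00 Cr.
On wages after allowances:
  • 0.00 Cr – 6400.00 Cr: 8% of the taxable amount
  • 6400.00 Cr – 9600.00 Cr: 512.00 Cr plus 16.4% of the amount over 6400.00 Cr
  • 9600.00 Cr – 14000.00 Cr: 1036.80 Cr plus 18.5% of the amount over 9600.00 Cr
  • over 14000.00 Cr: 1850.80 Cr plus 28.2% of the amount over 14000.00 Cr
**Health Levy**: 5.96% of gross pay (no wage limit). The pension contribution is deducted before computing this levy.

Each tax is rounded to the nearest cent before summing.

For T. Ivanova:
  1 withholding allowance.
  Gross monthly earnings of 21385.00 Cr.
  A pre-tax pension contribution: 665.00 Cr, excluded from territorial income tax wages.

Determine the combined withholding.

4822.83 Cr

Territorial Income Tax: taxable = 21385.00 Cr − 665.00 Cr − 1×560.00 Cr = 20160.00 Cr
  1850.80 Cr + 28.2% × (20160.00 Cr − 14000.00 Cr) = 1850.80 Cr + 28.2% × 6160.00 Cr = 3587.92 Cr
Health Levy: 5.96% × 20720.00 Cr = 1234.91 Cr
Total: 3587.92 Cr + 1234.91 Cr = 4822.83 Cr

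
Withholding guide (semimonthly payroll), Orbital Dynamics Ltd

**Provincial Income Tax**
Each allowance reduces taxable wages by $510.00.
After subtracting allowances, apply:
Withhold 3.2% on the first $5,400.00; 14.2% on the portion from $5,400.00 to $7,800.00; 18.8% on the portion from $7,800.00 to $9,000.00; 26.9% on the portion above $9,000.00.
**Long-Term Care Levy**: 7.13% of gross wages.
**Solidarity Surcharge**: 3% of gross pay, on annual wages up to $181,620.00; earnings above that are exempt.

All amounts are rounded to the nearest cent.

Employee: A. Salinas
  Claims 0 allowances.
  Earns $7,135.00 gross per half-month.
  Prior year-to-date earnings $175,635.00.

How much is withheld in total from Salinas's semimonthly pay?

Provincial Income Tax: taxable = $7,135.00
  $172.80 + 14.2% × ($7,135.00 − $5,400.00) = $172.80 + 14.2% × $1,735.00 = $419.17
Long-Term Care Levy: 7.13% × $7,135.00 = $508.73
Solidarity Surcharge: cap $181,620.00 − YTD $175,635.00 = $5,985.00 subject; 3% × $5,985.00 = $179.55
Total: $419.17 + $508.73 + $179.55 = $1,107.45

$1,107.45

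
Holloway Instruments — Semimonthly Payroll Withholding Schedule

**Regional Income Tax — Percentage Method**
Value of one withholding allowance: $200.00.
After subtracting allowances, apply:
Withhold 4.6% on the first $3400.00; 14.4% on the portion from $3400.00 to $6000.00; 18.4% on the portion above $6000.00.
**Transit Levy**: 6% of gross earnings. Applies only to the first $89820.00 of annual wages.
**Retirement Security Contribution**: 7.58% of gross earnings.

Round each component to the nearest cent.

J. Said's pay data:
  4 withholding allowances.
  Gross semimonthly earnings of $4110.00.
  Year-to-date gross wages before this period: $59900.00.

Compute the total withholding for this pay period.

Regional Income Tax: taxable = $4110.00 − 4×$200.00 = $3310.00
  4.6% × $3310.00 = $152.26
Transit Levy: 6% × $4110.00 = $246.60
Retirement Security Contribution: 7.58% × $4110.00 = $311.54
Total: $152.26 + $246.60 + $311.54 = $710.40

$710.40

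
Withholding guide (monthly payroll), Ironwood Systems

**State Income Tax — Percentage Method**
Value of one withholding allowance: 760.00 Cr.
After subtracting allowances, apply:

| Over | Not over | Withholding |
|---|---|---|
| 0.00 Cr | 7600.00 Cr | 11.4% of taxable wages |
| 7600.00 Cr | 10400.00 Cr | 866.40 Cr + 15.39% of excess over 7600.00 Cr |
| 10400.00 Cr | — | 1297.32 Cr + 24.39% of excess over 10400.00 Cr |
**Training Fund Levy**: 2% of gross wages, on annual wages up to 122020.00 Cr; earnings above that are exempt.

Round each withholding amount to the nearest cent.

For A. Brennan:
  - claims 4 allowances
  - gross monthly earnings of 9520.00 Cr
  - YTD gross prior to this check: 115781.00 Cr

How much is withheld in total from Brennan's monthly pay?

State Income Tax: taxable = 9520.00 Cr − 4×760.00 Cr = 6480.00 Cr
  11.4% × 6480.00 Cr = 738.72 Cr
Training Fund Levy: cap 122020.00 Cr − YTD 115781.00 Cr = 6239.00 Cr subject; 2% × 6239.00 Cr = 124.78 Cr
Total: 738.72 Cr + 124.78 Cr = 863.50 Cr

863.50 Cr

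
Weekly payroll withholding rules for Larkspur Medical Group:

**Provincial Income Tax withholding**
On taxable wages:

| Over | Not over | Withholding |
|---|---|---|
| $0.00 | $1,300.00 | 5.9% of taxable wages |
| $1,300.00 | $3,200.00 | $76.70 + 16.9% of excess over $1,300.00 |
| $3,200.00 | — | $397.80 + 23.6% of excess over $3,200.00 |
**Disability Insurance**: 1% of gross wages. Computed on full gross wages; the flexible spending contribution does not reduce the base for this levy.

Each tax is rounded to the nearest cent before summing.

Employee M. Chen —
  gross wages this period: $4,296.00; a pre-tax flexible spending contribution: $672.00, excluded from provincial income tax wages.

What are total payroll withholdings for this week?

Provincial Income Tax: taxable = $4,296.00 − $672.00 = $3,624.00
  $397.80 + 23.6% × ($3,624.00 − $3,200.00) = $397.80 + 23.6% × $424.00 = $497.86
Disability Insurance: 1% × $4,296.00 = $42.96
Total: $497.86 + $42.96 = $540.82

$540.82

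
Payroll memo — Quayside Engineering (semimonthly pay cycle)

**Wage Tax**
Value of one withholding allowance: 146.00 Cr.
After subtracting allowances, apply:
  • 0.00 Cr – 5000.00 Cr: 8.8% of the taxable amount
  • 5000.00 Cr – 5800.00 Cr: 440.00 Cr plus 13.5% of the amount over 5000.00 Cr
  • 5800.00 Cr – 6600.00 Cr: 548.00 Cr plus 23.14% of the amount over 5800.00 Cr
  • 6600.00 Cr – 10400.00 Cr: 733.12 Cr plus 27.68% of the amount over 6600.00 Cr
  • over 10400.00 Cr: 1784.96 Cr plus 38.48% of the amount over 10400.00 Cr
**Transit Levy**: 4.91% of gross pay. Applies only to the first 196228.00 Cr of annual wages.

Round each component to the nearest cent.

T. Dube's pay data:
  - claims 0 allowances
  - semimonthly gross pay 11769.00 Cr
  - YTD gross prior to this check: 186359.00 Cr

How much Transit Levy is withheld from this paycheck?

Transit Levy: cap 196228.00 Cr − YTD 186359.00 Cr = 9869.00 Cr subject; 4.91% × 9869.00 Cr = 484.57 Cr

484.57 Cr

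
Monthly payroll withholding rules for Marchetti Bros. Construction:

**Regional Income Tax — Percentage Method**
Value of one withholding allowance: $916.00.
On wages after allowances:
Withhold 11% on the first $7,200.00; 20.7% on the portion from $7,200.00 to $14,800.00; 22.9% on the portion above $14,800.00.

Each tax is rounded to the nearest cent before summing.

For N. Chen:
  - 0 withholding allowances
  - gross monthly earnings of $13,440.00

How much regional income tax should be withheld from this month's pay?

$2,083.68

Regional Income Tax: taxable = $13,440.00
  $792.00 + 20.7% × ($13,440.00 − $7,200.00) = $792.00 + 20.7% × $6,240.00 = $2,083.68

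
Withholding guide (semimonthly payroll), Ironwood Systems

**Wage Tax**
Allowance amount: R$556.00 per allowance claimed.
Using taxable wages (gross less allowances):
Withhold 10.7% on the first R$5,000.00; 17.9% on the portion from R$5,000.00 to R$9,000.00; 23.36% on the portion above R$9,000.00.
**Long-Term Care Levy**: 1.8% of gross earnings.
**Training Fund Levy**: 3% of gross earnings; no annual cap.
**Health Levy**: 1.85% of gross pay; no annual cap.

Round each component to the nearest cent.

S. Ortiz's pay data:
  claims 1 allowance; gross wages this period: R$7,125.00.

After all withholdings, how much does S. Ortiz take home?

Wage Tax: taxable = R$7,125.00 − 1×R$556.00 = R$6,569.00
  R$535.00 + 17.9% × (R$6,569.00 − R$5,000.00) = R$535.00 + 17.9% × R$1,569.00 = R$815.85
Long-Term Care Levy: 1.8% × R$7,125.00 = R$128.25
Training Fund Levy: 3% × R$7,125.00 = R$213.75
Health Levy: 1.85% × R$7,125.00 = R$131.81
Total withheld: R$815.85 + R$128.25 + R$213.75 + R$131.81 = R$1,289.66
Net pay: R$7,125.00 − R$1,289.66 = R$5,835.34

R$5,835.34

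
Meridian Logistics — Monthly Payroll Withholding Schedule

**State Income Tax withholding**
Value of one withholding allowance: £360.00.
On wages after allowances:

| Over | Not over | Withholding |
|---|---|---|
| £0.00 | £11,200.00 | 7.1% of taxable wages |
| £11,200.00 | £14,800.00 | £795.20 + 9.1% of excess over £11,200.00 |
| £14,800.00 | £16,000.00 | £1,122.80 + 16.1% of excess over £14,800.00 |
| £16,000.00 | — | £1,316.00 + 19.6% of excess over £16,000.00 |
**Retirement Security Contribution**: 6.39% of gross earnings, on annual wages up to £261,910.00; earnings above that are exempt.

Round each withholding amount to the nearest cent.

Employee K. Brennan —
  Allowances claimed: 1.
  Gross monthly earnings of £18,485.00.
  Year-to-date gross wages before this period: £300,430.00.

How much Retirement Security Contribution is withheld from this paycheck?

£0.00

Retirement Security Contribution: YTD £300,430.00 ≥ cap £261,910.00 → £0.00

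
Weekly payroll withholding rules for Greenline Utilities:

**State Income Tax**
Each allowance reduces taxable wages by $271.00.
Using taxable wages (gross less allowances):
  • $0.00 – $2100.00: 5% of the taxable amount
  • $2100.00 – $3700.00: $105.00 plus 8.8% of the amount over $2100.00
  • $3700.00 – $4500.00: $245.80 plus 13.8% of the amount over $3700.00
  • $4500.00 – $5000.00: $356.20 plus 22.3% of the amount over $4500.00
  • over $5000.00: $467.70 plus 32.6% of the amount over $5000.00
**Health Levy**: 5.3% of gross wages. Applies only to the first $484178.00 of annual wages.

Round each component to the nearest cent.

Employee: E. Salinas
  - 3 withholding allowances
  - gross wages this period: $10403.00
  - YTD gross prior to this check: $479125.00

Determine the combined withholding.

State Income Tax: taxable = $10403.00 − 3×$271.00 = $9590.00
  $467.70 + 32.6% × ($9590.00 − $5000.00) = $467.70 + 32.6% × $4590.00 = $1964.04
Health Levy: cap $484178.00 − YTD $479125.00 = $5053.00 subject; 5.3% × $5053.00 = $267.81
Total: $1964.04 + $267.81 = $2231.85

$2231.85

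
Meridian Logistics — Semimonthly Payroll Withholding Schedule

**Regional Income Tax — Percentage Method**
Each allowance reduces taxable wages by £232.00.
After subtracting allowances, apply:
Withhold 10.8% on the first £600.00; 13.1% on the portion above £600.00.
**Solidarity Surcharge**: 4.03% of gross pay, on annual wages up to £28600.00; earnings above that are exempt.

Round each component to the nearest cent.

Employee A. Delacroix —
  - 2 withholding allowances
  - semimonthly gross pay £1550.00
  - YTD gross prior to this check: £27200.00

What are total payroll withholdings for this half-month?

£184.89

Regional Income Tax: taxable = £1550.00 − 2×£232.00 = £1086.00
  £64.80 + 13.1% × (£1086.00 − £600.00) = £64.80 + 13.1% × £486.00 = £128.47
Solidarity Surcharge: cap £28600.00 − YTD £27200.00 = £1400.00 subject; 4.03% × £1400.00 = £56.42
Total: £128.47 + £56.42 = £184.89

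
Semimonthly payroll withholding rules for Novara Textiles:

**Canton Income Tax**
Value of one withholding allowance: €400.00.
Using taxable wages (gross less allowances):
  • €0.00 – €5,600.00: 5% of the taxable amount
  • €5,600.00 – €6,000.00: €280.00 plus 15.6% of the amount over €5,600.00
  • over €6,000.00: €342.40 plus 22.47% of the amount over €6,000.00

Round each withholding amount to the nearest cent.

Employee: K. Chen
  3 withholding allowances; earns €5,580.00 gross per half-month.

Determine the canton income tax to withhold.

€219.00

Canton Income Tax: taxable = €5,580.00 − 3×€400.00 = €4,380.00
  5% × €4,380.00 = €219.00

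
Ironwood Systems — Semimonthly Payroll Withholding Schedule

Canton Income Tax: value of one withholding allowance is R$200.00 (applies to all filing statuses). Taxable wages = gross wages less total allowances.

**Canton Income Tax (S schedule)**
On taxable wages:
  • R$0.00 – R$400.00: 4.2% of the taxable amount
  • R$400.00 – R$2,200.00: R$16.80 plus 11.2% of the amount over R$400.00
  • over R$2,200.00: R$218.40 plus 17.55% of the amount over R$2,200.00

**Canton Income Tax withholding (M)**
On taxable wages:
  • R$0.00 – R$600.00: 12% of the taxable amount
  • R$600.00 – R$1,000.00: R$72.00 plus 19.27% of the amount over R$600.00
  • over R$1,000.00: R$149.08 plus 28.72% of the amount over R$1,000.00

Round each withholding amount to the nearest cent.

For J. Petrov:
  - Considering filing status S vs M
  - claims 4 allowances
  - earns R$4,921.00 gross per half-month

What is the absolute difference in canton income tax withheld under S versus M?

Canton Income Tax (S): taxable = R$4,921.00 − 4×R$200.00 = R$4,121.00
  R$218.40 + 17.55% × (R$4,121.00 − R$2,200.00) = R$218.40 + 17.55% × R$1,921.00 = R$555.54
Canton Income Tax (M): taxable = R$4,921.00 − 4×R$200.00 = R$4,121.00
  R$149.08 + 28.72% × (R$4,121.00 − R$1,000.00) = R$149.08 + 28.72% × R$3,121.00 = R$1,045.43
Difference: |R$555.54 − R$1,045.43| = R$489.89 (higher under M)

R$489.89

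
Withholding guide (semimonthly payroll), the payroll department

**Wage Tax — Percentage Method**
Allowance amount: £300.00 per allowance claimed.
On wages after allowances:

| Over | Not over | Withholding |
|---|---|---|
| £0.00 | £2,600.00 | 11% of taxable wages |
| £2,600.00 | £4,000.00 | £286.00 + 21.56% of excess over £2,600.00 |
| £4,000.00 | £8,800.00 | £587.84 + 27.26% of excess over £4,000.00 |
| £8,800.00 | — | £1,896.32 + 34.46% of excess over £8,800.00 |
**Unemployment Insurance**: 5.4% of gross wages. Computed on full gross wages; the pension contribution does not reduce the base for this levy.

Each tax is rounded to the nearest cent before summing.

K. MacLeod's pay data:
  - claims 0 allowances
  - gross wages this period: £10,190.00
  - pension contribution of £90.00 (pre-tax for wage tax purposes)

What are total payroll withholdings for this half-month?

Wage Tax: taxable = £10,190.00 − £90.00 = £10,100.00
  £1,896.32 + 34.46% × (£10,100.00 − £8,800.00) = £1,896.32 + 34.46% × £1,300.00 = £2,344.30
Unemployment Insurance: 5.4% × £10,190.00 = £550.26
Total: £2,344.30 + £550.26 = £2,894.56

£2,894.56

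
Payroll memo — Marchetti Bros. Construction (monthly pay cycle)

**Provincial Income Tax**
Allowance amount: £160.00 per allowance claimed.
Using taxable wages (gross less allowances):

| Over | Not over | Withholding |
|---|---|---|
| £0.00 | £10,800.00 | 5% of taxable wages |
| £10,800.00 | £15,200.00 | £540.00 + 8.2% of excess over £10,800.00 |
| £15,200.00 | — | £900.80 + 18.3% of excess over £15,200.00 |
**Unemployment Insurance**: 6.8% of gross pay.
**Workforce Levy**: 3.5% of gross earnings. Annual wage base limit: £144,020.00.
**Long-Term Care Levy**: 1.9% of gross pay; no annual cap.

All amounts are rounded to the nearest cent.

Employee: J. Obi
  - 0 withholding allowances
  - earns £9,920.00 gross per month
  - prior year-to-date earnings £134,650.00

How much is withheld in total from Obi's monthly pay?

£1,686.99

Provincial Income Tax: taxable = £9,920.00
  5% × £9,920.00 = £496.00
Unemployment Insurance: 6.8% × £9,920.00 = £674.56
Workforce Levy: cap £144,020.00 − YTD £134,650.00 = £9,370.00 subject; 3.5% × £9,370.00 = £327.95
Long-Term Care Levy: 1.9% × £9,920.00 = £188.48
Total: £496.00 + £674.56 + £327.95 + £188.48 = £1,686.99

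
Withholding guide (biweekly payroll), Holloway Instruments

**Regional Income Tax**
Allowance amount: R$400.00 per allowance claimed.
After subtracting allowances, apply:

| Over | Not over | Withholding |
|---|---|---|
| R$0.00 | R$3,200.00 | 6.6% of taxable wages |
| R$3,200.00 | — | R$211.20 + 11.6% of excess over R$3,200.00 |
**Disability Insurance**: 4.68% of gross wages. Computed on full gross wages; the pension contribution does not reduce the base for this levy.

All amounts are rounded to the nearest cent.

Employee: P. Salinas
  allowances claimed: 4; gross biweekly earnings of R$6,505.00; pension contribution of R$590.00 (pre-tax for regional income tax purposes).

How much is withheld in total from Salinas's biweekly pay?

Regional Income Tax: taxable = R$6,505.00 − R$590.00 − 4×R$400.00 = R$4,315.00
  R$211.20 + 11.6% × (R$4,315.00 − R$3,200.00) = R$211.20 + 11.6% × R$1,115.00 = R$340.54
Disability Insurance: 4.68% × R$6,505.00 = R$304.43
Total: R$340.54 + R$304.43 = R$644.97

R$644.97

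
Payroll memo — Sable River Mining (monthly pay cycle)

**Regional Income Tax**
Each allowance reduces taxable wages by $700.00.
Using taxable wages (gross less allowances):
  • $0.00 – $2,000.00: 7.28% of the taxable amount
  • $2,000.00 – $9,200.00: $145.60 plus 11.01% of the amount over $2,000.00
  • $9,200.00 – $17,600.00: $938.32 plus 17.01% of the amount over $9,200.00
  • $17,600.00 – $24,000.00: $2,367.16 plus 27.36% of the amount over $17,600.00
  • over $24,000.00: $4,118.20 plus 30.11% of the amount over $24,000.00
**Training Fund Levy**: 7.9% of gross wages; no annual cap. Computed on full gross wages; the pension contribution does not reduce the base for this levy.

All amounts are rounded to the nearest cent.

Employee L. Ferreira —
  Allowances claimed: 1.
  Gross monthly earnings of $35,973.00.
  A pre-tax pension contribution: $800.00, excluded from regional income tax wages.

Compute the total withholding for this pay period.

$10,113.49

Regional Income Tax: taxable = $35,973.00 − $800.00 − 1×$700.00 = $34,473.00
  $4,118.20 + 30.11% × ($34,473.00 − $24,000.00) = $4,118.20 + 30.11% × $10,473.00 = $7,271.62
Training Fund Levy: 7.9% × $35,973.00 = $2,841.87
Total: $7,271.62 + $2,841.87 = $10,113.49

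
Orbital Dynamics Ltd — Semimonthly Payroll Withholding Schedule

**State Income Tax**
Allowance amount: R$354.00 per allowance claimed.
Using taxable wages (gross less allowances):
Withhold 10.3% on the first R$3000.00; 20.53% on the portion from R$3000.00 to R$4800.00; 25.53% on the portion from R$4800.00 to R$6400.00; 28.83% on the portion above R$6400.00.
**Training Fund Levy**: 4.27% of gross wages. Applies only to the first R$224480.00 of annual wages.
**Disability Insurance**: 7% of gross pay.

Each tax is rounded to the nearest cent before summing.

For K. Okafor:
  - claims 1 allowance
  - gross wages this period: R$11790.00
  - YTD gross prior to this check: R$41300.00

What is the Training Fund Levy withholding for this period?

R$503.43

Training Fund Levy: 4.27% × R$11790.00 = R$503.43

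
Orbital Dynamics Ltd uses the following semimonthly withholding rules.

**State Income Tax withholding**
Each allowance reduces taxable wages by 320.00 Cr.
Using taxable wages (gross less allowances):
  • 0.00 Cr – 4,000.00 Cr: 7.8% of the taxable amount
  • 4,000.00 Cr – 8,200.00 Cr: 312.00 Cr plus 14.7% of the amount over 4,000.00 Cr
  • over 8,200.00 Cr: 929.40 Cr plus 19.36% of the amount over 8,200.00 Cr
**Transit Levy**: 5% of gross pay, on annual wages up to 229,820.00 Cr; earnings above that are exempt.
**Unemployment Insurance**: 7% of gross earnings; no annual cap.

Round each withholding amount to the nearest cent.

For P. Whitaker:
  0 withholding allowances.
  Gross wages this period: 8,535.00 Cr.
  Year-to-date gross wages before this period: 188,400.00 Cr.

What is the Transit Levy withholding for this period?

Transit Levy: 5% × 8,535.00 Cr = 426.75 Cr

426.75 Cr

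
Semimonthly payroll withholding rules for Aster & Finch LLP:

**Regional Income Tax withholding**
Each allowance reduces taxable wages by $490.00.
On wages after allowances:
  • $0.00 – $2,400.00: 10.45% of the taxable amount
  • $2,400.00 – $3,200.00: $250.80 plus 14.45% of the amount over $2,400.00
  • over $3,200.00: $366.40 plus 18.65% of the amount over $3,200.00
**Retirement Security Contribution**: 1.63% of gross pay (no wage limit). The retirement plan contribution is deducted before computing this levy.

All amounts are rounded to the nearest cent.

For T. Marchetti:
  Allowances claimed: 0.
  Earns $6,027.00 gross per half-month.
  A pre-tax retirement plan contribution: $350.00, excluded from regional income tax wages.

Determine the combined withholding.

Regional Income Tax: taxable = $6,027.00 − $350.00 = $5,677.00
  $366.40 + 18.65% × ($5,677.00 − $3,200.00) = $366.40 + 18.65% × $2,477.00 = $828.36
Retirement Security Contribution: 1.63% × $5,677.00 = $92.54
Total: $828.36 + $92.54 = $920.90

$920.90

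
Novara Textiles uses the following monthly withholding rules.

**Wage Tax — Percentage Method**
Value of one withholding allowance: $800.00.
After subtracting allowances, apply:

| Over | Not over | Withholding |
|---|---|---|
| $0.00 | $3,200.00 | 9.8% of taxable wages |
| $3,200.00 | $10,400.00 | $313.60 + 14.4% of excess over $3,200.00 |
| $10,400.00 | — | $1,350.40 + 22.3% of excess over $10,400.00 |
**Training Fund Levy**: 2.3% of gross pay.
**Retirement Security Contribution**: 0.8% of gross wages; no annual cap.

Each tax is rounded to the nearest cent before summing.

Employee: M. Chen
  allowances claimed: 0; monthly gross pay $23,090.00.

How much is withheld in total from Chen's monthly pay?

Wage Tax: taxable = $23,090.00
  $1,350.40 + 22.3% × ($23,090.00 − $10,400.00) = $1,350.40 + 22.3% × $12,690.00 = $4,180.27
Training Fund Levy: 2.3% × $23,090.00 = $531.07
Retirement Security Contribution: 0.8% × $23,090.00 = $184.72
Total: $4,180.27 + $531.07 + $184.72 = $4,896.06

$4,896.06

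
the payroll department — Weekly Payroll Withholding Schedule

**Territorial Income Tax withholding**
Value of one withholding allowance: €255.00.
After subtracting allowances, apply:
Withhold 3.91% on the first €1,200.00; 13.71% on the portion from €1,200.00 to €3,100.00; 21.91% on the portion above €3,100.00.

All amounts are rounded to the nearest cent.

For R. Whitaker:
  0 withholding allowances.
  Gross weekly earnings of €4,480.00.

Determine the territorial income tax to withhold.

€609.77

Territorial Income Tax: taxable = €4,480.00
  €307.41 + 21.91% × (€4,480.00 − €3,100.00) = €307.41 + 21.91% × €1,380.00 = €609.77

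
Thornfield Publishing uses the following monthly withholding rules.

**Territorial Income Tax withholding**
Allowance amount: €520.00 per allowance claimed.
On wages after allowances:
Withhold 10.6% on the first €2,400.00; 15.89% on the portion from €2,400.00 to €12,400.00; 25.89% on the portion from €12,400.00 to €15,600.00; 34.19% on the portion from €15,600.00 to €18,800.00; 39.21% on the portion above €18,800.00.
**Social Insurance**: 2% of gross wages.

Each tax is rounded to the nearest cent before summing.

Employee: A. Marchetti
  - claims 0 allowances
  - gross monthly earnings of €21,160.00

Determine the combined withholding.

Territorial Income Tax: taxable = €21,160.00
  €3,765.96 + 39.21% × (€21,160.00 − €18,800.00) = €3,765.96 + 39.21% × €2,360.00 = €4,691.32
Social Insurance: 2% × €21,160.00 = €423.20
Total: €4,691.32 + €423.20 = €5,114.52

€5,114.52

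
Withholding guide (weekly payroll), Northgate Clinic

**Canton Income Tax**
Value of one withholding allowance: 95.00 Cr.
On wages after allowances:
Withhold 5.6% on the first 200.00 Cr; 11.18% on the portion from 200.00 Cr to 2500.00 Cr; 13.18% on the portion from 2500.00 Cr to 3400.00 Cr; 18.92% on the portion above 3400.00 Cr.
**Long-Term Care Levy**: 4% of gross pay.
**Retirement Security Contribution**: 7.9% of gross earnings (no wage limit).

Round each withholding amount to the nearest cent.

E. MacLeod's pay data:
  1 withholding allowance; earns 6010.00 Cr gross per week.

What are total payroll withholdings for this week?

Canton Income Tax: taxable = 6010.00 Cr − 1×95.00 Cr = 5915.00 Cr
  386.96 Cr + 18.92% × (5915.00 Cr − 3400.00 Cr) = 386.96 Cr + 18.92% × 2515.00 Cr = 862.80 Cr
Long-Term Care Levy: 4% × 6010.00 Cr = 240.40 Cr
Retirement Security Contribution: 7.9% × 6010.00 Cr = 474.79 Cr
Total: 862.80 Cr + 240.40 Cr + 474.79 Cr = 1577.99 Cr

1577.99 Cr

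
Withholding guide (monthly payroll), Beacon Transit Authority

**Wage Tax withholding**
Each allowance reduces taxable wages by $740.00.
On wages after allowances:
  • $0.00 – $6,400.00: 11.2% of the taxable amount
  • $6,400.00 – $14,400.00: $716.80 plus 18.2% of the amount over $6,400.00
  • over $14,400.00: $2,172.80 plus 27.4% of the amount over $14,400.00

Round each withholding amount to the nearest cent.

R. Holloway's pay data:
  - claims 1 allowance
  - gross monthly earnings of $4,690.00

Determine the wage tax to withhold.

Wage Tax: taxable = $4,690.00 − 1×$740.00 = $3,950.00
  11.2% × $3,950.00 = $442.40

$442.40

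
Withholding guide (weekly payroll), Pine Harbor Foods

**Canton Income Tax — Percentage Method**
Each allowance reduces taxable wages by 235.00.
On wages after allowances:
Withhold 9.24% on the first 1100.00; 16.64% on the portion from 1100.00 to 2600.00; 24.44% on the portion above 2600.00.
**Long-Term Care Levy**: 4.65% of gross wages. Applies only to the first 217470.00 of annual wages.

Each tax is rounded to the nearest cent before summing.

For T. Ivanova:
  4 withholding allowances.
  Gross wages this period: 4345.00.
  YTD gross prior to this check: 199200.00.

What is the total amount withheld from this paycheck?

750.02

Canton Income Tax: taxable = 4345.00 − 4×235.00 = 3405.00
  351.24 + 24.44% × (3405.00 − 2600.00) = 351.24 + 24.44% × 805.00 = 547.98
Long-Term Care Levy: 4.65% × 4345.00 = 202.04
Total: 547.98 + 202.04 = 750.02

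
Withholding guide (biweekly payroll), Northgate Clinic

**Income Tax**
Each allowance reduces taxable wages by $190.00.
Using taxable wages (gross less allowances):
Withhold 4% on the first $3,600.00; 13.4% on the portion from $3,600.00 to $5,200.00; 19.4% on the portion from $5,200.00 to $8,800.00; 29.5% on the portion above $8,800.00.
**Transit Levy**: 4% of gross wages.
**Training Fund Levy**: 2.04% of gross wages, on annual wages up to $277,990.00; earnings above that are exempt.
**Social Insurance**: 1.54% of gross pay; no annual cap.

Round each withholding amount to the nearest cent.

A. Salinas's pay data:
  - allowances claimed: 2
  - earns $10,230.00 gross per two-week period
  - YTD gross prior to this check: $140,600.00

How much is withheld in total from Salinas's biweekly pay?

Income Tax: taxable = $10,230.00 − 2×$190.00 = $9,850.00
  $1,056.80 + 29.5% × ($9,850.00 − $8,800.00) = $1,056.80 + 29.5% × $1,050.00 = $1,366.55
Transit Levy: 4% × $10,230.00 = $409.20
Training Fund Levy: 2.04% × $10,230.00 = $208.69
Social Insurance: 1.54% × $10,230.00 = $157.54
Total: $1,366.55 + $409.20 + $208.69 + $157.54 = $2,141.98

$2,141.98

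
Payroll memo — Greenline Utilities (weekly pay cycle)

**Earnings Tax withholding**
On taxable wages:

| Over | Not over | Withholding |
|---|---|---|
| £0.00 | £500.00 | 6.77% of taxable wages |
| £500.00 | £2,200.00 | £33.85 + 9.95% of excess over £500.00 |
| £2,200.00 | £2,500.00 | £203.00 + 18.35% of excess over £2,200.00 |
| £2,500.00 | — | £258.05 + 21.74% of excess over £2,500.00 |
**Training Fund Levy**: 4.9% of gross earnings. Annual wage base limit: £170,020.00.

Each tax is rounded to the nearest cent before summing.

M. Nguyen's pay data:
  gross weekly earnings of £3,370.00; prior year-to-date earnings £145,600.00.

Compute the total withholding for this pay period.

Earnings Tax: taxable = £3,370.00
  £258.05 + 21.74% × (£3,370.00 − £2,500.00) = £258.05 + 21.74% × £870.00 = £447.19
Training Fund Levy: 4.9% × £3,370.00 = £165.13
Total: £447.19 + £165.13 = £612.32

£612.32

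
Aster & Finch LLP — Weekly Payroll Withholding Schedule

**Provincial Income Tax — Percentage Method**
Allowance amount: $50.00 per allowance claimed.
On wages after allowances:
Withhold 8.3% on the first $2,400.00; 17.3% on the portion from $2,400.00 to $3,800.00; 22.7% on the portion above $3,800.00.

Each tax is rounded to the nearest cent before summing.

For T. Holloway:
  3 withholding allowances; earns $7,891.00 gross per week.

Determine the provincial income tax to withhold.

Provincial Income Tax: taxable = $7,891.00 − 3×$50.00 = $7,741.00
  $441.40 + 22.7% × ($7,741.00 − $3,800.00) = $441.40 + 22.7% × $3,941.00 = $1,336.01

$1,336.01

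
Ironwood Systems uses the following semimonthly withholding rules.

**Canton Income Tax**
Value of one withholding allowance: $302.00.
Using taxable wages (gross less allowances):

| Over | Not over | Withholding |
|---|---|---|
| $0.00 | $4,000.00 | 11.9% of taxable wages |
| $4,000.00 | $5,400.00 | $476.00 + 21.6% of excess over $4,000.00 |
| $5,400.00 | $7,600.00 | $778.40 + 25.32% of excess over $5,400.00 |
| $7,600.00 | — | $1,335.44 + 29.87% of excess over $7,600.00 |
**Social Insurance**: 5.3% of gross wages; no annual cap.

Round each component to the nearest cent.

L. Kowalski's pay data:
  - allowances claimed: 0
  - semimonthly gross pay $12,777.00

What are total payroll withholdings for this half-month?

Canton Income Tax: taxable = $12,777.00
  $1,335.44 + 29.87% × ($12,777.00 − $7,600.00) = $1,335.44 + 29.87% × $5,177.00 = $2,881.81
Social Insurance: 5.3% × $12,777.00 = $677.18
Total: $2,881.81 + $677.18 = $3,558.99

$3,558.99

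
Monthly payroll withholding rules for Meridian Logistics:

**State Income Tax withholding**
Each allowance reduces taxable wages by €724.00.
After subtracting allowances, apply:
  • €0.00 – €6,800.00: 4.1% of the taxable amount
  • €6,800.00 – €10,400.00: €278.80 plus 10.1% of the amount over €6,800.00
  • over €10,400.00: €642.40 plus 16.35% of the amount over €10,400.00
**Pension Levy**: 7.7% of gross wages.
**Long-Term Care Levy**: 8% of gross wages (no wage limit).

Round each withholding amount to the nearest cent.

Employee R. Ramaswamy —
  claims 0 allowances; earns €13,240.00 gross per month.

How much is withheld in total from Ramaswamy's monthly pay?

State Income Tax: taxable = €13,240.00
  €642.40 + 16.35% × (€13,240.00 − €10,400.00) = €642.40 + 16.35% × €2,840.00 = €1,106.74
Pension Levy: 7.7% × €13,240.00 = €1,019.48
Long-Term Care Levy: 8% × €13,240.00 = €1,059.20
Total: €1,106.74 + €1,019.48 + €1,059.20 = €3,185.42

€3,185.42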